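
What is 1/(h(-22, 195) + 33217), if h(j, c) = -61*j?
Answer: 1/34559 ≈ 2.8936e-5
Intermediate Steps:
1/(h(-22, 195) + 33217) = 1/(-61*(-22) + 33217) = 1/(1342 + 33217) = 1/34559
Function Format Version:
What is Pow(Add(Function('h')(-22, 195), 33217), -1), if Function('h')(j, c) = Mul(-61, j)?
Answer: Rational(1, 34559) ≈ 2.8936e-5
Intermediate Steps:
Pow(Add(Function('h')(-22, 195), 33217), -1) = Pow(Add(Mul(-61, -22), 33217), -1) = Pow(Add(1342, 33217), -1) = Pow(34559, -1) = Rational(1, 34559)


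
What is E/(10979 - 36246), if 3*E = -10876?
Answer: 10876/75801 ≈ 0.14348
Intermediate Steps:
E = -10876/3 (E = (⅓)*(-10876) = -10876/3 ≈ -3625.3)
E/(10979 - 36246) = -10876/(3*(10979 - 36246)) = -10876/3/(-25267) = -10876/3*(-1/25267) = 10876/75801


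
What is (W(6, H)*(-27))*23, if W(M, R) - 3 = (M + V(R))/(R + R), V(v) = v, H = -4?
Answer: -6831/4 ≈ -1707.8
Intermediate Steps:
W(M, R) = 3 + (M + R)/(2*R) (W(M, R) = 3 + (M + R)/(R + R) = 3 + (M + R)/((2*R)) = 3 + (M + R)*(1/(2*R)) = 3 + (M + R)/(2*R))
(W(6, H)*(-27))*23 = (((1/2)*(6 + 7*(-4))/(-4))*(-27))*23 = (((1/2)*(-1/4)*(6 - 28))*(-27))*23 = (((1/2)*(-1/4)*(-22))*(-27))*23 = ((11/4)*(-27))*23 = -297/4*23 = -6831/4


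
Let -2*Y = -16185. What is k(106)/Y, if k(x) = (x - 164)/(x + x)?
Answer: -29/857805 ≈ -3.3807e-5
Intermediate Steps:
Y = 16185/2 (Y = -½*(-16185) = 16185/2 ≈ 8092.5)
k(x) = (-164 + x)/(2*x) (k(x) = (-164 + x)/((2*x)) = (-164 + x)*(1/(2*x)) = (-164 + x)/(2*x))
k(106)/Y = ((½)*(-164 + 106)/106)/(16185/2) = ((½)*(1/106)*(-58))*(2/16185) = -29/106*2/16185 = -29/857805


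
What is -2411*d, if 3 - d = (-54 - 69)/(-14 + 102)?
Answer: -933057/88 ≈ -10603.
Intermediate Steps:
d = 387/88 (d = 3 - (-54 - 69)/(-14 + 102) = 3 - (-123)/88 = 3 - 1*(-123/88) = 3 + 123/88 = 387/88 ≈ 4.3977)
-2411*d = -2411*387/88 = -933057/88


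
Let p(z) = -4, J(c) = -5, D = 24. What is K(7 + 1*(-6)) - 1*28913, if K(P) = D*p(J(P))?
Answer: -29009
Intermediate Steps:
K(P) = -96 (K(P) = 24*(-4) = -96)
K(7 + 1*(-6)) - 1*28913 = -96 - 1*28913 = -96 - 28913 = -29009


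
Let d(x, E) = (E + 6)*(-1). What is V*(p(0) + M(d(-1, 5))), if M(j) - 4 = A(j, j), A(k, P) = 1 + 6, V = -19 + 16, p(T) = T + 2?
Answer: -39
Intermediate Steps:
p(T) = 2 + T
d(x, E) = -6 - E (d(x, E) = (6 + E)*(-1) = -6 - E)
V = -3
A(k, P) = 7
M(j) = 11 (M(j) = 4 + 7 = 11)
V*(p(0) + M(d(-1, 5))) = -3*((2 + 0) + 11) = -3*(2 + 11) = -3*13 = -39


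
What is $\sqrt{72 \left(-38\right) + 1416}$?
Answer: $2 i \sqrt{330} \approx 36.332 i$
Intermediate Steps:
$\sqrt{72 \left(-38\right) + 1416} = \sqrt{-2736 + 1416} = \sqrt{-1320} = 2 i \sqrt{330}$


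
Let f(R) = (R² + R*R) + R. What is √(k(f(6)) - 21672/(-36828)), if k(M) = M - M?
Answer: √615846/1023 ≈ 0.76711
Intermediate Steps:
f(R) = R + 2*R² (f(R) = (R² + R²) + R = 2*R² + R = R + 2*R²)
k(M) = 0
√(k(f(6)) - 21672/(-36828)) = √(0 - 21672/(-36828)) = √(0 - 21672*(-1/36828)) = √(0 + 602/1023) = √(602/1023) = √615846/1023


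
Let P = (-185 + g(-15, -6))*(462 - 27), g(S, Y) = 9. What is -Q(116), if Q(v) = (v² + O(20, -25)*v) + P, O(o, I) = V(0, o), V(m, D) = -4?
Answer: 63568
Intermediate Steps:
O(o, I) = -4
P = -76560 (P = (-185 + 9)*(462 - 27) = -176*435 = -76560)
Q(v) = -76560 + v² - 4*v (Q(v) = (v² - 4*v) - 76560 = -76560 + v² - 4*v)
-Q(116) = -(-76560 + 116² - 4*116) = -(-76560 + 13456 - 464) = -1*(-63568) = 63568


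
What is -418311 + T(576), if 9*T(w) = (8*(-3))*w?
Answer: -419847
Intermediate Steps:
T(w) = -8*w/3 (T(w) = ((8*(-3))*w)/9 = (-24*w)/9 = -8*w/3)
-418311 + T(576) = -418311 - 8/3*576 = -418311 - 1536 = -419847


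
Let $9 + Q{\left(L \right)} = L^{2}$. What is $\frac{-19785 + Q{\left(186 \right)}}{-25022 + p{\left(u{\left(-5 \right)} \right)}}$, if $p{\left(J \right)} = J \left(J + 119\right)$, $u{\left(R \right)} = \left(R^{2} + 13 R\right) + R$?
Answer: $- \frac{7401}{14176} \approx -0.52208$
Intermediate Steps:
$u{\left(R \right)} = R^{2} + 14 R$
$Q{\left(L \right)} = -9 + L^{2}$
$p{\left(J \right)} = J \left(119 + J\right)$
$\frac{-19785 + Q{\left(186 \right)}}{-25022 + p{\left(u{\left(-5 \right)} \right)}} = \frac{-19785 - \left(9 - 186^{2}\right)}{-25022 + - 5 \left(14 - 5\right) \left(119 - 5 \left(14 - 5\right)\right)} = \frac{-19785 + \left(-9 + 34596\right)}{-25022 + \left(-5\right) 9 \left(119 - 45\right)} = \frac{-19785 + 34587}{-25022 - 45 \left(119 - 45\right)} = \frac{14802}{-25022 - 3330} = \frac{14802}{-28352} = 14802 \left(- \frac{1}{28352}\right) = - \frac{7401}{14176}$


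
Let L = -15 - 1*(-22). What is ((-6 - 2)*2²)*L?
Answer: -224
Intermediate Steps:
L = 7 (L = -15 + 22 = 7)
((-6 - 2)*2²)*L = ((-6 - 2)*2²)*7 = -8*4*7 = -32*7 = -224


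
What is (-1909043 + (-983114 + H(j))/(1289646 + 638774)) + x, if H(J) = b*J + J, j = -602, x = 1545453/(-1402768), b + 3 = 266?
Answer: -1291051545494437149/676281466640 ≈ -1.9090e+6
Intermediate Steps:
b = 263 (b = -3 + 266 = 263)
x = -1545453/1402768 (x = 1545453*(-1/1402768) = -1545453/1402768 ≈ -1.1017)
H(J) = 264*J (H(J) = 263*J + J = 264*J)
(-1909043 + (-983114 + H(j))/(1289646 + 638774)) + x = (-1909043 + (-983114 + 264*(-602))/(1289646 + 638774)) - 1545453/1402768 = (-1909043 + (-983114 - 158928)/1928420) - 1545453/1402768 = (-1909043 - 1142042*1/1928420) - 1545453/1402768 = (-1909043 - 571021/964210) - 1545453/1402768 = -1840718922051/964210 - 1545453/1402768 = -1291051545494437149/676281466640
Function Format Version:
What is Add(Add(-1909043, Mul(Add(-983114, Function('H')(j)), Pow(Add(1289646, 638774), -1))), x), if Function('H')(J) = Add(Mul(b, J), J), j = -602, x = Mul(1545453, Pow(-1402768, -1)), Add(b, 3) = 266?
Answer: Rational(-1291051545494437149, 676281466640) ≈ -1.9090e+6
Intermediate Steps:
b = 263 (b = Add(-3, 266) = 263)
x = Rational(-1545453, 1402768) (x = Mul(1545453, Rational(-1, 1402768)) = Rational(-1545453, 1402768) ≈ -1.1017)
Function('H')(J) = Mul(264, J) (Function('H')(J) = Add(Mul(263, J), J) = Mul(264, J))
Add(Add(-1909043, Mul(Add(-983114, Function('H')(j)), Pow(Add(1289646, 638774), -1))), x) = Add(Add(-1909043, Mul(Add(-983114, Mul(264, -602)), Pow(Add(1289646, 638774), -1))), Rational(-1545453, 1402768)) = Add(Add(-1909043, Mul(Add(-983114, -158928), Pow(1928420, -1))), Rational(-1545453, 1402768)) = Add(Add(-1909043, Mul(-1142042, Rational(1, 1928420))), Rational(-1545453, 1402768)) = Add(Add(-1909043, Rational(-571021, 964210)), Rational(-1545453, 1402768)) = Add(Rational(-1840718922051, 964210), Rational(-1545453, 1402768)) = Rational(-1291051545494437149, 676281466640)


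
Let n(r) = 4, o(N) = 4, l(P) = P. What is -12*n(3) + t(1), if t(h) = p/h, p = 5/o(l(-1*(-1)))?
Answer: -187/4 ≈ -46.750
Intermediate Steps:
p = 5/4 ≈ 1.2500
t(h) = 5/(4*h)
-12*n(3) + t(1) = -12*4 + (5/4)/1 = -48 + (5/4)*1 = -48 + 5/4 = -187/4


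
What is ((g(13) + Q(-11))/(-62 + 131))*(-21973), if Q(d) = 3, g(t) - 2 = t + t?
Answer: -681163/69 ≈ -9871.9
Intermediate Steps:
g(t) = 2 + 2*t (g(t) = 2 + (t + t) = 2 + 2*t)
((g(13) + Q(-11))/(-62 + 131))*(-21973) = (((2 + 2*13) + 3)/(-62 + 131))*(-21973) = (((2 + 26) + 3)/69)*(-21973) = ((28 + 3)*(1/69))*(-21973) = (31*(1/69))*(-21973) = (31/69)*(-21973) = -681163/69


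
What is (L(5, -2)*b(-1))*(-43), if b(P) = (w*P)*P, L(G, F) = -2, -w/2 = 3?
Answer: -516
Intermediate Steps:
w = -6 (w = -2*3 = -6)
b(P) = -6*P² (b(P) = (-6*P)*P = -6*P²)
(L(5, -2)*b(-1))*(-43) = -(-12)*(-1)²*(-43) = -(-12)*(-43) = -2*(-6)*(-43) = 12*(-43) = -516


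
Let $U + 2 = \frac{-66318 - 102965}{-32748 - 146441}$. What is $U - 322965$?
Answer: $- \frac{57871964480}{179189} \approx -3.2297 \cdot 10^{5}$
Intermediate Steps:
$U = - \frac{189095}{179189}$ ($U = -2 + \frac{-66318 - 102965}{-32748 - 146441} = -2 - \frac{169283}{-179189} = -2 - - \frac{169283}{179189} = -2 + \frac{169283}{179189} = - \frac{189095}{179189} \approx -1.0553$)
$U - 322965 = - \frac{189095}{179189} - 322965 = - \frac{57871964480}{179189}$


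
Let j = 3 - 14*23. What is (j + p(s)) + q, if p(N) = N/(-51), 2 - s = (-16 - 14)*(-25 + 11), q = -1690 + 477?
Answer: -77714/51 ≈ -1523.8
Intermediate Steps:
q = -1213
s = -418 (s = 2 - (-16 - 14)*(-25 + 11) = 2 - (-30)*(-14) = 2 - 1*420 = 2 - 420 = -418)
j = -319 (j = 3 - 322 = -319)
p(N) = -N/51 (p(N) = N*(-1/51) = -N/51)
(j + p(s)) + q = (-319 - 1/51*(-418)) - 1213 = (-319 + 418/51) - 1213 = -15851/51 - 1213 = -77714/51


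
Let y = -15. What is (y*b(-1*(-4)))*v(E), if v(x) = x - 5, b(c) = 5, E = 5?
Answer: 0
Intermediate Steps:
v(x) = -5 + x
(y*b(-1*(-4)))*v(E) = (-15*5)*(-5 + 5) = -75*0 = 0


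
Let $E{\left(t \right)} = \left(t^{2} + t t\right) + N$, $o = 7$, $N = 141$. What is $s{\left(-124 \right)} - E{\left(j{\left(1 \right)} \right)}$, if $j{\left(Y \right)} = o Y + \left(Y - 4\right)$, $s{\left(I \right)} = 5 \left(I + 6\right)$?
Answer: $-763$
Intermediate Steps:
$s{\left(I \right)} = 30 + 5 I$ ($s{\left(I \right)} = 5 \left(6 + I\right) = 30 + 5 I$)
$j{\left(Y \right)} = -4 + 8 Y$ ($j{\left(Y \right)} = 7 Y + \left(Y - 4\right) = 7 Y + \left(-4 + Y\right) = -4 + 8 Y$)
$E{\left(t \right)} = 141 + 2 t^{2}$ ($E{\left(t \right)} = \left(t^{2} + t t\right) + 141 = \left(t^{2} + t^{2}\right) + 141 = 2 t^{2} + 141 = 141 + 2 t^{2}$)
$s{\left(-124 \right)} - E{\left(j{\left(1 \right)} \right)} = \left(30 + 5 \left(-124\right)\right) - \left(141 + 2 \left(-4 + 8 \cdot 1\right)^{2}\right) = \left(30 - 620\right) - \left(141 + 2 \left(-4 + 8\right)^{2}\right) = -590 - \left(141 + 2 \cdot 4^{2}\right) = -590 - \left(141 + 2 \cdot 16\right) = -590 - \left(141 + 32\right) = -590 - 173 = -763$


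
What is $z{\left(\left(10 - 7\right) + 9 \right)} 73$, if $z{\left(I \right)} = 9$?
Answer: $657$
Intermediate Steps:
$z{\left(\left(10 - 7\right) + 9 \right)} 73 = 9 \cdot 73 = 657$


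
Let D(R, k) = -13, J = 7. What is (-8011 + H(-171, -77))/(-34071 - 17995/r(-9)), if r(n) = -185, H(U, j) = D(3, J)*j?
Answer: 129685/628514 ≈ 0.20634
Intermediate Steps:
H(U, j) = -13*j
(-8011 + H(-171, -77))/(-34071 - 17995/r(-9)) = (-8011 - 13*(-77))/(-34071 - 17995/(-185)) = (-8011 + 1001)/(-34071 - 17995*(-1/185)) = -7010/(-34071 + 3599/37) = -7010/(-1257028/37) = -7010*(-37/1257028) = 129685/628514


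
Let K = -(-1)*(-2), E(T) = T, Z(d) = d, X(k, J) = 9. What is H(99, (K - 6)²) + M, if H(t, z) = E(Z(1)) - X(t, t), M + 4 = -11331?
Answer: -11343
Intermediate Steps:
M = -11335 (M = -4 - 11331 = -11335)
K = -2 (K = -1*2 = -2)
H(t, z) = -8 (H(t, z) = 1 - 1*9 = 1 - 9 = -8)
H(99, (K - 6)²) + M = -8 - 11335 = -11343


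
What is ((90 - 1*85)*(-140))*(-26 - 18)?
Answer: 30800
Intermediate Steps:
((90 - 1*85)*(-140))*(-26 - 18) = ((90 - 85)*(-140))*(-44) = (5*(-140))*(-44) = -700*(-44) = 30800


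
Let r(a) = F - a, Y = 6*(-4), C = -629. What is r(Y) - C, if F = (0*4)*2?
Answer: 653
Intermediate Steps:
F = 0 (F = 0*2 = 0)
Y = -24
r(a) = -a (r(a) = 0 - a = -a)
r(Y) - C = -1*(-24) - 1*(-629) = 24 + 629 = 653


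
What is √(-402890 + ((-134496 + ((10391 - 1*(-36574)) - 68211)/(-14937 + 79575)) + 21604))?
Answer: I*√739017562591/1197 ≈ 718.18*I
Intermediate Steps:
√(-402890 + ((-134496 + ((10391 - 1*(-36574)) - 68211)/(-14937 + 79575)) + 21604)) = √(-402890 + ((-134496 + ((10391 + 36574) - 68211)/64638) + 21604)) = √(-402890 + ((-134496 + (46965 - 68211)*(1/64638)) + 21604)) = √(-402890 + ((-134496 - 21246*1/64638) + 21604)) = √(-402890 + ((-134496 - 3541/10773) + 21604)) = √(-402890 + (-1448928949/10773 + 21604)) = √(-402890 - 1216189057/10773) = √(-5556523027/10773) = I*√739017562591/1197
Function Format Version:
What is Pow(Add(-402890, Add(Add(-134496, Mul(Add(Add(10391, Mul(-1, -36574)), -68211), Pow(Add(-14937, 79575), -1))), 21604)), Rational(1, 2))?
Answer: Mul(Rational(1, 1197), I, Pow(739017562591, Rational(1, 2))) ≈ Mul(718.18, I)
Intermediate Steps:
Pow(Add(-402890, Add(Add(-134496, Mul(Add(Add(10391, Mul(-1, -36574)), -68211), Pow(Add(-14937, 79575), -1))), 21604)), Rational(1, 2)) = Pow(Add(-402890, Add(Add(-134496, Mul(Add(Add(10391, 36574), -68211), Pow(64638, -1))), 21604)), Rational(1, 2)) = Pow(Add(-402890, Add(Add(-134496, Mul(Add(46965, -68211), Rational(1, 64638))), 21604)), Rational(1, 2)) = Pow(Add(-402890, Add(Add(-134496, Mul(-21246, Rational(1, 64638))), 21604)), Rational(1, 2)) = Pow(Add(-402890, Add(Add(-134496, Rational(-3541, 10773)), 21604)), Rational(1, 2)) = Pow(Add(-402890, Add(Rational(-1448928949, 10773), 21604)), Rational(1, 2)) = Pow(Add(-402890, Rational(-1216189057, 10773)), Rational(1, 2)) = Pow(Rational(-5556523027, 10773), Rational(1, 2)) = Mul(Rational(1, 1197), I, Pow(739017562591, Rational(1, 2)))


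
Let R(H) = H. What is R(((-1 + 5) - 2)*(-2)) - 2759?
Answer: -2763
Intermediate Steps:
R(((-1 + 5) - 2)*(-2)) - 2759 = ((-1 + 5) - 2)*(-2) - 2759 = (4 - 2)*(-2) - 2759 = 2*(-2) - 2759 = -4 - 2759 = -2763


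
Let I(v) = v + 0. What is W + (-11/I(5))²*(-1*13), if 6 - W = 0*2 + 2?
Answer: -1473/25 ≈ -58.920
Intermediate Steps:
I(v) = v
W = 4 (W = 6 - (0*2 + 2) = 6 - (0 + 2) = 6 - 1*2 = 6 - 2 = 4)
W + (-11/I(5))²*(-1*13) = 4 + (-11/5)²*(-1*13) = 4 + (-11*⅕)²*(-13) = 4 + (-11/5)²*(-13) = 4 + (121/25)*(-13) = 4 - 1573/25 = -1473/25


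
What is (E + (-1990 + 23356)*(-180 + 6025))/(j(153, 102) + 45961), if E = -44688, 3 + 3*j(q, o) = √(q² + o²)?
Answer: 5737627188720/2112317843 - 2122272894*√13/2112317843 ≈ 2712.6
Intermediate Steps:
j(q, o) = -1 + √(o² + q²)/3 (j(q, o) = -1 + √(q² + o²)/3 = -1 + √(o² + q²)/3)
(E + (-1990 + 23356)*(-180 + 6025))/(j(153, 102) + 45961) = (-44688 + (-1990 + 23356)*(-180 + 6025))/((-1 + √(102² + 153²)/3) + 45961) = (-44688 + 21366*5845)/((-1 + √(10404 + 23409)/3) + 45961) = (-44688 + 124884270)/((-1 + √33813/3) + 45961) = 124839582/((-1 + (51*√13)/3) + 45961) = 124839582/((-1 + 17*√13) + 45961) = 124839582/(45960 + 17*√13)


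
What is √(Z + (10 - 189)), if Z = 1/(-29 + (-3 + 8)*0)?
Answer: 2*I*√37642/29 ≈ 13.38*I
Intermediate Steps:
Z = -1/29 (Z = 1/(-29 + 5*0) = 1/(-29 + 0) = 1/(-29) = -1/29 ≈ -0.034483)
√(Z + (10 - 189)) = √(-1/29 + (10 - 189)) = √(-1/29 - 179) = √(-5192/29) = 2*I*√37642/29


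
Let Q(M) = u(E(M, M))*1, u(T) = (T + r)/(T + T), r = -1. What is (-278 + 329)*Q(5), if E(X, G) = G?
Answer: 102/5 ≈ 20.400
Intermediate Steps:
u(T) = (-1 + T)/(2*T) (u(T) = (T - 1)/(T + T) = (-1 + T)/((2*T)) = (-1 + T)*(1/(2*T)) = (-1 + T)/(2*T))
Q(M) = (-1 + M)/(2*M) (Q(M) = ((-1 + M)/(2*M))*1 = (-1 + M)/(2*M))
(-278 + 329)*Q(5) = (-278 + 329)*((1/2)*(-1 + 5)/5) = 51*((1/2)*(1/5)*4) = 51*(2/5) = 102/5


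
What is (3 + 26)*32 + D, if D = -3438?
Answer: -2510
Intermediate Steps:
(3 + 26)*32 + D = (3 + 26)*32 - 3438 = 29*32 - 3438 = 928 - 3438 = -2510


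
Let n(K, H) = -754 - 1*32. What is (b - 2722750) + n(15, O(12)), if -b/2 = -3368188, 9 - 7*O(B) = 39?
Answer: 4012840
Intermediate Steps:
O(B) = -30/7 (O(B) = 9/7 - 1/7*39 = 9/7 - 39/7 = -30/7)
b = 6736376 (b = -2*(-3368188) = 6736376)
n(K, H) = -786 (n(K, H) = -754 - 32 = -786)
(b - 2722750) + n(15, O(12)) = (6736376 - 2722750) - 786 = 4013626 - 786 = 4012840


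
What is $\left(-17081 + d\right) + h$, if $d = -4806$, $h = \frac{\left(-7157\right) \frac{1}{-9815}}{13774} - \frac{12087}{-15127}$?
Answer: $- \frac{44758298789853281}{2045046509870} \approx -21886.0$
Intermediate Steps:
$h = \frac{1634171671409}{2045046509870}$ ($h = \left(-7157\right) \left(- \frac{1}{9815}\right) \frac{1}{13774} - - \frac{12087}{15127} = \frac{7157}{9815} \cdot \frac{1}{13774} + \frac{12087}{15127} = \frac{7157}{135191810} + \frac{12087}{15127} = \frac{1634171671409}{2045046509870} \approx 0.79909$)
$\left(-17081 + d\right) + h = \left(-17081 - 4806\right) + \frac{1634171671409}{2045046509870} = -21887 + \frac{1634171671409}{2045046509870} = - \frac{44758298789853281}{2045046509870}$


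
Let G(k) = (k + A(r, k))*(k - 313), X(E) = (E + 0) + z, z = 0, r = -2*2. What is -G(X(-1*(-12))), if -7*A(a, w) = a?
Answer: 3784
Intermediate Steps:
r = -4
A(a, w) = -a/7
X(E) = E (X(E) = (E + 0) + 0 = E + 0 = E)
G(k) = (-313 + k)*(4/7 + k) (G(k) = (k - ⅐*(-4))*(k - 313) = (k + 4/7)*(-313 + k) = (4/7 + k)*(-313 + k) = (-313 + k)*(4/7 + k))
-G(X(-1*(-12))) = -(-1252/7 + (-1*(-12))² - (-2187)*(-12)/7) = -(-1252/7 + 12² - 2187/7*12) = -(-1252/7 + 144 - 26244/7) = -1*(-3784) = 3784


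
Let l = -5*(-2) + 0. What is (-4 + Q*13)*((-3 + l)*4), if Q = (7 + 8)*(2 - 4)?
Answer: -11032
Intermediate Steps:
l = 10 (l = 10 + 0 = 10)
Q = -30 (Q = 15*(-2) = -30)
(-4 + Q*13)*((-3 + l)*4) = (-4 - 30*13)*((-3 + 10)*4) = (-4 - 390)*(7*4) = -394*28 = -11032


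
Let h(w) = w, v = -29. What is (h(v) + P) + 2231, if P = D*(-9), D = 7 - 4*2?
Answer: 2211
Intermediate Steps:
D = -1 (D = 7 - 8 = -1)
P = 9 (P = -1*(-9) = 9)
(h(v) + P) + 2231 = (-29 + 9) + 2231 = -20 + 2231 = 2211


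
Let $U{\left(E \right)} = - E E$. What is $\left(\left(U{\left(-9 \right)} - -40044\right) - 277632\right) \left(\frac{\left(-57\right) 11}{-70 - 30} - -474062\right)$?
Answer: $- \frac{11267133166263}{100} \approx -1.1267 \cdot 10^{11}$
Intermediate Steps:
$U{\left(E \right)} = - E^{2}$
$\left(\left(U{\left(-9 \right)} - -40044\right) - 277632\right) \left(\frac{\left(-57\right) 11}{-70 - 30} - -474062\right) = \left(\left(- \left(-9\right)^{2} - -40044\right) - 277632\right) \left(\frac{\left(-57\right) 11}{-70 - 30} - -474062\right) = \left(\left(\left(-1\right) 81 + 40044\right) - 277632\right) \left(- \frac{627}{-100} + 474062\right) = \left(\left(-81 + 40044\right) - 277632\right) \left(\left(-627\right) \left(- \frac{1}{100}\right) + 474062\right) = \left(39963 - 277632\right) \left(\frac{627}{100} + 474062\right) = \left(-237669\right) \frac{47406827}{100} = - \frac{11267133166263}{100}$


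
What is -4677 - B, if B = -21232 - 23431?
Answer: 39986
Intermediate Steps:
B = -44663
-4677 - B = -4677 - 1*(-44663) = -4677 + 44663 = 39986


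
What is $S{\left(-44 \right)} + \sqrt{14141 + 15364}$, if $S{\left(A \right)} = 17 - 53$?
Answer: $-36 + \sqrt{29505} \approx 135.77$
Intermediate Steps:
$S{\left(A \right)} = -36$
$S{\left(-44 \right)} + \sqrt{14141 + 15364} = -36 + \sqrt{14141 + 15364} = -36 + \sqrt{29505}$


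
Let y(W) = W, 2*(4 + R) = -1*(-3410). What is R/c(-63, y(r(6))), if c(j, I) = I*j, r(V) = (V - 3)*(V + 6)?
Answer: -¾ ≈ -0.75000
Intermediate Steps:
R = 1701 (R = -4 + (-1*(-3410))/2 = -4 + (½)*3410 = -4 + 1705 = 1701)
r(V) = (-3 + V)*(6 + V)
R/c(-63, y(r(6))) = 1701/(((-18 + 6² + 3*6)*(-63))) = 1701/(((-18 + 36 + 18)*(-63))) = 1701/((36*(-63))) = 1701/(-2268) = 1701*(-1/2268) = -¾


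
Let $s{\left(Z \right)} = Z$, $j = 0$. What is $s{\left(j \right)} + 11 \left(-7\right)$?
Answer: $-77$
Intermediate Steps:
$s{\left(j \right)} + 11 \left(-7\right) = 0 + 11 \left(-7\right) = 0 - 77 = -77$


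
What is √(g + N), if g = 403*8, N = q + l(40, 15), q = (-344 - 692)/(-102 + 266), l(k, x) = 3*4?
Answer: 3*√603233/41 ≈ 56.830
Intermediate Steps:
l(k, x) = 12
q = -259/41 (q = -1036/164 = -1036*1/164 = -259/41 ≈ -6.3171)
N = 233/41 (N = -259/41 + 12 = 233/41 ≈ 5.6829)
g = 3224
√(g + N) = √(3224 + 233/41) = √(132417/41) = 3*√603233/41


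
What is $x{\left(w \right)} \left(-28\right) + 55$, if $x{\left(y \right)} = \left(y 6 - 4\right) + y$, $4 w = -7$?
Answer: $510$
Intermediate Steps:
$w = - \frac{7}{4}$ ($w = \frac{1}{4} \left(-7\right) = - \frac{7}{4} \approx -1.75$)
$x{\left(y \right)} = -4 + 7 y$ ($x{\left(y \right)} = \left(6 y - 4\right) + y = \left(-4 + 6 y\right) + y = -4 + 7 y$)
$x{\left(w \right)} \left(-28\right) + 55 = \left(-4 + 7 \left(- \frac{7}{4}\right)\right) \left(-28\right) + 55 = \left(-4 - \frac{49}{4}\right) \left(-28\right) + 55 = \left(- \frac{65}{4}\right) \left(-28\right) + 55 = 455 + 55 = 510$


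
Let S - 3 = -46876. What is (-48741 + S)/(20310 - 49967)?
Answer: 95614/29657 ≈ 3.2240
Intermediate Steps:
S = -46873 (S = 3 - 46876 = -46873)
(-48741 + S)/(20310 - 49967) = (-48741 - 46873)/(20310 - 49967) = -95614/(-29657) = -95614*(-1/29657) = 95614/29657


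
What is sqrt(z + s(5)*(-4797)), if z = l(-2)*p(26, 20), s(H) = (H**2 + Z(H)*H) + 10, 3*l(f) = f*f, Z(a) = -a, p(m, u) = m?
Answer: I*sqrt(431418)/3 ≈ 218.94*I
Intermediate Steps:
l(f) = f**2/3 (l(f) = (f*f)/3 = f**2/3)
s(H) = 10 (s(H) = (H**2 + (-H)*H) + 10 = (H**2 - H**2) + 10 = 0 + 10 = 10)
z = 104/3 (z = ((1/3)*(-2)**2)*26 = ((1/3)*4)*26 = (4/3)*26 = 104/3 ≈ 34.667)
sqrt(z + s(5)*(-4797)) = sqrt(104/3 + 10*(-4797)) = sqrt(104/3 - 47970) = sqrt(-143806/3) = I*sqrt(431418)/3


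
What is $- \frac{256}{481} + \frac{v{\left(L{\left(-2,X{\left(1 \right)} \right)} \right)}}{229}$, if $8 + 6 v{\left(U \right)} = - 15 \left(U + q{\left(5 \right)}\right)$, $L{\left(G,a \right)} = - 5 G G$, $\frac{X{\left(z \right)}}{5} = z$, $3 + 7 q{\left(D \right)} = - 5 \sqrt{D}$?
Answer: $- \frac{1457399}{4626258} + \frac{25 \sqrt{5}}{3206} \approx -0.29759$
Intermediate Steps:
$q{\left(D \right)} = - \frac{3}{7} - \frac{5 \sqrt{D}}{7}$ ($q{\left(D \right)} = - \frac{3}{7} + \frac{\left(-5\right) \sqrt{D}}{7} = - \frac{3}{7} - \frac{5 \sqrt{D}}{7}$)
$X{\left(z \right)} = 5 z$
$L{\left(G,a \right)} = - 5 G^{2}$
$v{\left(U \right)} = - \frac{11}{42} - \frac{5 U}{2} + \frac{25 \sqrt{5}}{14}$ ($v{\left(U \right)} = - \frac{4}{3} + \frac{\left(-15\right) \left(U - \left(\frac{3}{7} + \frac{5 \sqrt{5}}{7}\right)\right)}{6} = - \frac{4}{3} + \frac{\left(-15\right) \left(- \frac{3}{7} + U - \frac{5 \sqrt{5}}{7}\right)}{6} = - \frac{4}{3} + \frac{\frac{45}{7} - 15 U + \frac{75 \sqrt{5}}{7}}{6} = - \frac{4}{3} + \left(\frac{15}{14} - \frac{5 U}{2} + \frac{25 \sqrt{5}}{14}\right) = - \frac{11}{42} - \frac{5 U}{2} + \frac{25 \sqrt{5}}{14}$)
$- \frac{256}{481} + \frac{v{\left(L{\left(-2,X{\left(1 \right)} \right)} \right)}}{229} = - \frac{256}{481} + \frac{- \frac{11}{42} - \frac{5 \left(- 5 \left(-2\right)^{2}\right)}{2} + \frac{25 \sqrt{5}}{14}}{229} = \left(-256\right) \frac{1}{481} + \left(- \frac{11}{42} - \frac{5 \left(\left(-5\right) 4\right)}{2} + \frac{25 \sqrt{5}}{14}\right) \frac{1}{229} = - \frac{256}{481} + \left(- \frac{11}{42} - -50 + \frac{25 \sqrt{5}}{14}\right) \frac{1}{229} = - \frac{256}{481} + \left(- \frac{11}{42} + 50 + \frac{25 \sqrt{5}}{14}\right) \frac{1}{229} = - \frac{256}{481} + \left(\frac{2089}{42} + \frac{25 \sqrt{5}}{14}\right) \frac{1}{229} = - \frac{256}{481} + \left(\frac{2089}{9618} + \frac{25 \sqrt{5}}{3206}\right) = - \frac{1457399}{4626258} + \frac{25 \sqrt{5}}{3206}$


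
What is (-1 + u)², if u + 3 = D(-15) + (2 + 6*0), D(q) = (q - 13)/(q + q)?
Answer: 256/225 ≈ 1.1378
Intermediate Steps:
D(q) = (-13 + q)/(2*q) (D(q) = (-13 + q)/((2*q)) = (-13 + q)*(1/(2*q)) = (-13 + q)/(2*q))
u = -1/15 (u = -3 + ((½)*(-13 - 15)/(-15) + (2 + 6*0)) = -3 + ((½)*(-1/15)*(-28) + (2 + 0)) = -3 + (14/15 + 2) = -3 + 44/15 = -1/15 ≈ -0.066667)
(-1 + u)² = (-1 - 1/15)² = (-16/15)² = 256/225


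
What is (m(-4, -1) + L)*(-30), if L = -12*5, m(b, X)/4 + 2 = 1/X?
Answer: 2160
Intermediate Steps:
m(b, X) = -8 + 4/X
L = -60
(m(-4, -1) + L)*(-30) = ((-8 + 4/(-1)) - 60)*(-30) = ((-8 + 4*(-1)) - 60)*(-30) = ((-8 - 4) - 60)*(-30) = (-12 - 60)*(-30) = -72*(-30) = 2160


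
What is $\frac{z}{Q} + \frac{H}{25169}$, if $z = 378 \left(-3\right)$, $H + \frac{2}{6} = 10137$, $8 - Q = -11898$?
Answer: $\frac{138218261}{449493171} \approx 0.3075$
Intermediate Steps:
$Q = 11906$ ($Q = 8 - -11898 = 8 + 11898 = 11906$)
$H = \frac{30410}{3}$ ($H = - \frac{1}{3} + 10137 = \frac{30410}{3} \approx 10137.0$)
$z = -1134$
$\frac{z}{Q} + \frac{H}{25169} = - \frac{1134}{11906} + \frac{30410}{3 \cdot 25169} = \left(-1134\right) \frac{1}{11906} + \frac{30410}{3} \cdot \frac{1}{25169} = - \frac{567}{5953} + \frac{30410}{75507} = \frac{138218261}{449493171}$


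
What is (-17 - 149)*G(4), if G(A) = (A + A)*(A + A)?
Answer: -10624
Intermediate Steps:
G(A) = 4*A² (G(A) = (2*A)*(2*A) = 4*A²)
(-17 - 149)*G(4) = (-17 - 149)*(4*4²) = -664*16 = -166*64 = -10624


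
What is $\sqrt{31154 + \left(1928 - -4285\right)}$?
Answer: $\sqrt{37367} \approx 193.31$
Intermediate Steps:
$\sqrt{31154 + \left(1928 - -4285\right)} = \sqrt{31154 + \left(1928 + 4285\right)} = \sqrt{31154 + 6213} = \sqrt{37367}$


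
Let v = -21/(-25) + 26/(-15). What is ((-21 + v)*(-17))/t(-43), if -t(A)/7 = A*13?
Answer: 27914/293475 ≈ 0.095115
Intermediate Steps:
v = -67/75 (v = -21*(-1/25) + 26*(-1/15) = 21/25 - 26/15 = -67/75 ≈ -0.89333)
t(A) = -91*A (t(A) = -7*A*13 = -91*A)
((-21 + v)*(-17))/t(-43) = ((-21 - 67/75)*(-17))/((-91*(-43))) = -1642/75*(-17)/3913 = (27914/75)*(1/3913) = 27914/293475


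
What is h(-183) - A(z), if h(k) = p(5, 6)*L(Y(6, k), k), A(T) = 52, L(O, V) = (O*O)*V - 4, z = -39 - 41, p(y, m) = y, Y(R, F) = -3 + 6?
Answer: -8307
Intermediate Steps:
Y(R, F) = 3
z = -80
L(O, V) = -4 + V*O² (L(O, V) = O²*V - 4 = V*O² - 4 = -4 + V*O²)
h(k) = -20 + 45*k (h(k) = 5*(-4 + k*3²) = 5*(-4 + k*9) = 5*(-4 + 9*k) = -20 + 45*k)
h(-183) - A(z) = (-20 + 45*(-183)) - 1*52 = (-20 - 8235) - 52 = -8255 - 52 = -8307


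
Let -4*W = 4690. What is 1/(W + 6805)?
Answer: 2/11265 ≈ 0.00017754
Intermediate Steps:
W = -2345/2 (W = -¼*4690 = -2345/2 ≈ -1172.5)
1/(W + 6805) = 1/(-2345/2 + 6805) = 1/(11265/2) = 2/11265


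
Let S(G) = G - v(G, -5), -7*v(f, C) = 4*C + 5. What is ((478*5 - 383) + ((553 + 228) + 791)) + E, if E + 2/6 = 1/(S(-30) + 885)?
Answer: 7121549/1990 ≈ 3578.7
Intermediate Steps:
v(f, C) = -5/7 - 4*C/7 (v(f, C) = -(4*C + 5)/7 = -(5 + 4*C)/7 = -5/7 - 4*C/7)
S(G) = -15/7 + G (S(G) = G - (-5/7 - 4/7*(-5)) = G - (-5/7 + 20/7) = G - 1*15/7 = G - 15/7 = -15/7 + G)
E = -661/1990 (E = -⅓ + 1/((-15/7 - 30) + 885) = -⅓ + 1/(-225/7 + 885) = -⅓ + 1/(5970/7) = -⅓ + 7/5970 = -661/1990 ≈ -0.33216)
((478*5 - 383) + ((553 + 228) + 791)) + E = ((478*5 - 383) + ((553 + 228) + 791)) - 661/1990 = ((2390 - 383) + (781 + 791)) - 661/1990 = (2007 + 1572) - 661/1990 = 3579 - 661/1990 = 7121549/1990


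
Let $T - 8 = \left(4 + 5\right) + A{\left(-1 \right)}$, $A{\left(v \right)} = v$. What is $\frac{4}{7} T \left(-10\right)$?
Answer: $- \frac{640}{7} \approx -91.429$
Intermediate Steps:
$T = 16$ ($T = 8 + \left(\left(4 + 5\right) - 1\right) = 8 + \left(9 - 1\right) = 8 + 8 = 16$)
$\frac{4}{7} T \left(-10\right) = \frac{4}{7} \cdot 16 \left(-10\right) = \frac{64}{7} \left(-10\right) = - \frac{640}{7}$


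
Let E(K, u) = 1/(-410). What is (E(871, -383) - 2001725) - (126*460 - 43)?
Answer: -844453221/410 ≈ -2.0596e+6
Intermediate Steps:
E(K, u) = -1/410
(E(871, -383) - 2001725) - (126*460 - 43) = (-1/410 - 2001725) - (126*460 - 43) = -820707251/410 - (57960 - 43) = -820707251/410 - 1*57917 = -820707251/410 - 57917 = -844453221/410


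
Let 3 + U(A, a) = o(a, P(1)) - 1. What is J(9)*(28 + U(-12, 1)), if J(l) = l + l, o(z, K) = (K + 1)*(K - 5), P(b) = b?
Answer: 288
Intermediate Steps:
o(z, K) = (1 + K)*(-5 + K)
U(A, a) = -12 (U(A, a) = -3 + ((-5 + 1² - 4*1) - 1) = -3 + ((-5 + 1 - 4) - 1) = -3 + (-8 - 1) = -3 - 9 = -12)
J(l) = 2*l
J(9)*(28 + U(-12, 1)) = (2*9)*(28 - 12) = 18*16 = 288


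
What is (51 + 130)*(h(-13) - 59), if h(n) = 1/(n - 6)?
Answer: -203082/19 ≈ -10689.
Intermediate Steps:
h(n) = 1/(-6 + n)
(51 + 130)*(h(-13) - 59) = (51 + 130)*(1/(-6 - 13) - 59) = 181*(1/(-19) - 59) = 181*(-1/19 - 59) = 181*(-1122/19) = -203082/19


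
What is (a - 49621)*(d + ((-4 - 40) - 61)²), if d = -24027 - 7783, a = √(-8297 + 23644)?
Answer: 1031372485 - 20785*√15347 ≈ 1.0288e+9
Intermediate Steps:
a = √15347 ≈ 123.88
d = -31810
(a - 49621)*(d + ((-4 - 40) - 61)²) = (√15347 - 49621)*(-31810 + ((-4 - 40) - 61)²) = (-49621 + √15347)*(-31810 + (-44 - 61)²) = (-49621 + √15347)*(-31810 + (-105)²) = (-49621 + √15347)*(-31810 + 11025) = (-49621 + √15347)*(-20785) = 1031372485 - 20785*√15347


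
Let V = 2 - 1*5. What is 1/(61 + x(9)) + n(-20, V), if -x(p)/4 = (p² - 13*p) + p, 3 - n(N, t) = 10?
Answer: -1182/169 ≈ -6.9941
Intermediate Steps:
V = -3 (V = 2 - 5 = -3)
n(N, t) = -7 (n(N, t) = 3 - 1*10 = 3 - 10 = -7)
x(p) = -4*p² + 48*p (x(p) = -4*((p² - 13*p) + p) = -4*(p² - 12*p) = -4*p² + 48*p)
1/(61 + x(9)) + n(-20, V) = 1/(61 + 4*9*(12 - 1*9)) - 7 = 1/(61 + 4*9*(12 - 9)) - 7 = 1/(61 + 4*9*3) - 7 = 1/(61 + 108) - 7 = 1/169 - 7 = -1182/169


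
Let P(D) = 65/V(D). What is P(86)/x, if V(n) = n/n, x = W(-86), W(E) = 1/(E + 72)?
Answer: -910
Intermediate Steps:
W(E) = 1/(72 + E)
x = -1/14 (x = 1/(72 - 86) = 1/(-14) = -1/14 ≈ -0.071429)
V(n) = 1
P(D) = 65 (P(D) = 65/1 = 65*1 = 65)
P(86)/x = 65/(-1/14) = 65*(-14) = -910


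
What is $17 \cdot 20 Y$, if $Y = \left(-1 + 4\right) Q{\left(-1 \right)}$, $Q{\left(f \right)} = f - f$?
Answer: $0$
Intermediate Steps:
$Q{\left(f \right)} = 0$
$Y = 0$ ($Y = \left(-1 + 4\right) 0 = 3 \cdot 0 = 0$)
$17 \cdot 20 Y = 17 \cdot 20 \cdot 0 = 340 \cdot 0 = 0$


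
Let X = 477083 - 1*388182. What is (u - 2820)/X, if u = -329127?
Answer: -331947/88901 ≈ -3.7339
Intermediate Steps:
X = 88901 (X = 477083 - 388182 = 88901)
(u - 2820)/X = (-329127 - 2820)/88901 = -331947*1/88901 = -331947/88901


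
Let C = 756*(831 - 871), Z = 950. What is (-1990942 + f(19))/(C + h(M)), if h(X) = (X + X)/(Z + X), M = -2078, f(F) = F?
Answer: 561440286/8526641 ≈ 65.845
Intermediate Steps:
C = -30240 (C = 756*(-40) = -30240)
h(X) = 2*X/(950 + X) (h(X) = (X + X)/(950 + X) = (2*X)/(950 + X) = 2*X/(950 + X))
(-1990942 + f(19))/(C + h(M)) = (-1990942 + 19)/(-30240 + 2*(-2078)/(950 - 2078)) = -1990923/(-30240 + 2*(-2078)/(-1128)) = -1990923/(-30240 + 2*(-2078)*(-1/1128)) = -1990923/(-30240 + 1039/282) = -1990923/(-8526641/282) = -1990923*(-282/8526641) = 561440286/8526641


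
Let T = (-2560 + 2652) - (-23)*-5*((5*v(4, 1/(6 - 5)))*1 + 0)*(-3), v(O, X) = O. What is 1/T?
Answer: 1/6992 ≈ 0.00014302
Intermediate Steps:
T = 6992 (T = (-2560 + 2652) - (-23)*-5*((5*4)*1 + 0)*(-3) = 92 - (-23)*-5*(20*1 + 0)*(-3) = 92 - (-23)*-5*(20 + 0)*(-3) = 92 - (-23)*-5*20*(-3) = 92 - (-23)*(-100*(-3)) = 92 - (-23)*300 = 92 - 1*(-6900) = 92 + 6900 = 6992)
1/T = 1/6992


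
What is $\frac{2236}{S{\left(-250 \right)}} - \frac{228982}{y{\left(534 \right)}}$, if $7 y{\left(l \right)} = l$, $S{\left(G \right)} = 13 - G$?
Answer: $- \frac{210180919}{70221} \approx -2993.1$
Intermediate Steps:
$y{\left(l \right)} = \frac{l}{7}$
$\frac{2236}{S{\left(-250 \right)}} - \frac{228982}{y{\left(534 \right)}} = \frac{2236}{13 - -250} - \frac{228982}{\frac{1}{7} \cdot 534} = \frac{2236}{13 + 250} - \frac{228982}{\frac{534}{7}} = \frac{2236}{263} - \frac{801437}{267} = - \frac{210180919}{70221}$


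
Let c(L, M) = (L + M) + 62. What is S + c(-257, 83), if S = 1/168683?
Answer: -18892495/168683 ≈ -112.00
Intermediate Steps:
c(L, M) = 62 + L + M
S = 1/168683 ≈ 5.9283e-6
S + c(-257, 83) = 1/168683 + (62 - 257 + 83) = 1/168683 - 112 = -18892495/168683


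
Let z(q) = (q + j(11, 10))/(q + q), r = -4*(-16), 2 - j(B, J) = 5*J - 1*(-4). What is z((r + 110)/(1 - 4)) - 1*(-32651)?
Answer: 1893813/58 ≈ 32652.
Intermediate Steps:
j(B, J) = -2 - 5*J (j(B, J) = 2 - (5*J - 1*(-4)) = 2 - (5*J + 4) = 2 - (4 + 5*J) = 2 + (-4 - 5*J) = -2 - 5*J)
r = 64
z(q) = (-52 + q)/(2*q) (z(q) = (q + (-2 - 5*10))/(q + q) = (q + (-2 - 50))/((2*q)) = (q - 52)*(1/(2*q)) = (-52 + q)*(1/(2*q)) = (-52 + q)/(2*q))
z((r + 110)/(1 - 4)) - 1*(-32651) = (-52 + (64 + 110)/(1 - 4))/(2*(((64 + 110)/(1 - 4)))) - 1*(-32651) = (-52 + 174/(-3))/(2*((174/(-3)))) + 32651 = (-52 + 174*(-⅓))/(2*((174*(-⅓)))) + 32651 = (½)*(-52 - 58)/(-58) + 32651 = (½)*(-1/58)*(-110) + 32651 = 55/58 + 32651 = 1893813/58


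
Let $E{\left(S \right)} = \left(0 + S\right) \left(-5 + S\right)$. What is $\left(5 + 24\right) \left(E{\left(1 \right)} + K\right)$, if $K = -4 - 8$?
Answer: $-464$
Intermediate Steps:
$K = -12$
$E{\left(S \right)} = S \left(-5 + S\right)$
$\left(5 + 24\right) \left(E{\left(1 \right)} + K\right) = \left(5 + 24\right) \left(1 \left(-5 + 1\right) - 12\right) = 29 \left(1 \left(-4\right) - 12\right) = 29 \left(-4 - 12\right) = 29 \left(-16\right) = -464$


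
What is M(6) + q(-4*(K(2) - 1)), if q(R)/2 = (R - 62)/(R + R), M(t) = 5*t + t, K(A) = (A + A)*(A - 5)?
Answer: 931/26 ≈ 35.808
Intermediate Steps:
K(A) = 2*A*(-5 + A) (K(A) = (2*A)*(-5 + A) = 2*A*(-5 + A))
M(t) = 6*t
q(R) = (-62 + R)/R (q(R) = 2*((R - 62)/(R + R)) = 2*((-62 + R)/((2*R))) = 2*((-62 + R)*(1/(2*R))) = 2*((-62 + R)/(2*R)) = (-62 + R)/R)
M(6) + q(-4*(K(2) - 1)) = 6*6 + (-62 - 4*(2*2*(-5 + 2) - 1))/((-4*(2*2*(-5 + 2) - 1))) = 36 + (-62 - 4*(2*2*(-3) - 1))/((-4*(2*2*(-3) - 1))) = 36 + (-62 - 4*(-12 - 1))/((-4*(-12 - 1))) = 36 + (-62 - 4*(-13))/((-4*(-13))) = 36 + (-62 + 52)/52 = 36 + (1/52)*(-10) = 36 - 5/26 = 931/26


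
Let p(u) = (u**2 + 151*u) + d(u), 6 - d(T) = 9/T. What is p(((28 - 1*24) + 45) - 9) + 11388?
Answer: 761351/40 ≈ 19034.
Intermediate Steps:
d(T) = 6 - 9/T
p(u) = 6 + u**2 - 9/u + 151*u (p(u) = (u**2 + 151*u) + (6 - 9/u) = 6 + u**2 - 9/u + 151*u)
p(((28 - 1*24) + 45) - 9) + 11388 = (6 + (((28 - 1*24) + 45) - 9)**2 - 9/(((28 - 1*24) + 45) - 9) + 151*(((28 - 1*24) + 45) - 9)) + 11388 = (6 + (((28 - 24) + 45) - 9)**2 - 9/(((28 - 24) + 45) - 9) + 151*(((28 - 24) + 45) - 9)) + 11388 = (6 + ((4 + 45) - 9)**2 - 9/((4 + 45) - 9) + 151*((4 + 45) - 9)) + 11388 = (6 + (49 - 9)**2 - 9/(49 - 9) + 151*(49 - 9)) + 11388 = (6 + 40**2 - 9/40 + 151*40) + 11388 = (6 + 1600 - 9*1/40 + 6040) + 11388 = (6 + 1600 - 9/40 + 6040) + 11388 = 305831/40 + 11388 = 761351/40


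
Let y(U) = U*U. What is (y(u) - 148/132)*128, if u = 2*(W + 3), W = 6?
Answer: 1363840/33 ≈ 41329.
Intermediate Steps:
u = 18 (u = 2*(6 + 3) = 2*9 = 18)
y(U) = U**2
(y(u) - 148/132)*128 = (18**2 - 148/132)*128 = (324 - 148*1/132)*128 = (324 - 37/33)*128 = (10655/33)*128 = 1363840/33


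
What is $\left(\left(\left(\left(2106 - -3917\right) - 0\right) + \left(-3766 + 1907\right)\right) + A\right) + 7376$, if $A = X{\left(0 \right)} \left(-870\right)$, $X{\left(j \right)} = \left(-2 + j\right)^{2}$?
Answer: $8060$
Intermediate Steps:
$A = -3480$ ($A = \left(-2 + 0\right)^{2} \left(-870\right) = \left(-2\right)^{2} \left(-870\right) = 4 \left(-870\right) = -3480$)
$\left(\left(\left(\left(2106 - -3917\right) - 0\right) + \left(-3766 + 1907\right)\right) + A\right) + 7376 = \left(\left(\left(\left(2106 - -3917\right) - 0\right) + \left(-3766 + 1907\right)\right) - 3480\right) + 7376 = \left(\left(\left(\left(2106 + 3917\right) + 0\right) - 1859\right) - 3480\right) + 7376 = \left(\left(\left(6023 + 0\right) - 1859\right) - 3480\right) + 7376 = \left(\left(6023 - 1859\right) - 3480\right) + 7376 = \left(4164 - 3480\right) + 7376 = 684 + 7376 = 8060$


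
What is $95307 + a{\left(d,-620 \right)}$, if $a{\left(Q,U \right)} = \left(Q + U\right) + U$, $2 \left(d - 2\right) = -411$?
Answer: $\frac{187727}{2} \approx 93864.0$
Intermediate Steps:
$d = - \frac{407}{2}$ ($d = 2 + \frac{1}{2} \left(-411\right) = 2 - \frac{411}{2} = - \frac{407}{2} \approx -203.5$)
$a{\left(Q,U \right)} = Q + 2 U$
$95307 + a{\left(d,-620 \right)} = 95307 + \left(- \frac{407}{2} + 2 \left(-620\right)\right) = 95307 - \frac{2887}{2} = \frac{187727}{2}$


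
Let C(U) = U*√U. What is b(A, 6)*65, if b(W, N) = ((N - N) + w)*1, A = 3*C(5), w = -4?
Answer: -260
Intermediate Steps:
C(U) = U^(3/2)
A = 15*√5 (A = 3*5^(3/2) = 3*(5*√5) = 15*√5 ≈ 33.541)
b(W, N) = -4 (b(W, N) = ((N - N) - 4)*1 = (0 - 4)*1 = -4*1 = -4)
b(A, 6)*65 = -4*65 = -260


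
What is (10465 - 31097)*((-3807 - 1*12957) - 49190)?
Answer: 1360762928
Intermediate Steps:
(10465 - 31097)*((-3807 - 1*12957) - 49190) = -20632*((-3807 - 12957) - 49190) = -20632*(-16764 - 49190) = -20632*(-65954) = 1360762928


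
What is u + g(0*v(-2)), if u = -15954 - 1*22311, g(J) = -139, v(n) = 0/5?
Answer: -38404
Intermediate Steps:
v(n) = 0 (v(n) = 0*(⅕) = 0)
u = -38265 (u = -15954 - 22311 = -38265)
u + g(0*v(-2)) = -38265 - 139 = -38404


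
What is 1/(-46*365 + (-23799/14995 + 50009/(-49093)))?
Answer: -736149535/12361868941912 ≈ -5.9550e-5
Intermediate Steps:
1/(-46*365 + (-23799/14995 + 50009/(-49093))) = 1/(-16790 + (-23799*1/14995 + 50009*(-1/49093))) = 1/(-16790 + (-23799/14995 - 50009/49093)) = 1/(-16790 - 1918249262/736149535) = 1/(-12361868941912/736149535) = -736149535/12361868941912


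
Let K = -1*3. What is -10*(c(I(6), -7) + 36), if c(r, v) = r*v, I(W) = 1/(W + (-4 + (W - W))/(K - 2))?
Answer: -5945/17 ≈ -349.71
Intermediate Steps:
K = -3
I(W) = 1/(⅘ + W) (I(W) = 1/(W + (-4 + (W - W))/(-3 - 2)) = 1/(W + (-4 + 0)/(-5)) = 1/(W - 4*(-⅕)) = 1/(W + ⅘) = 1/(⅘ + W))
-10*(c(I(6), -7) + 36) = -10*((5/(4 + 5*6))*(-7) + 36) = -10*((5/(4 + 30))*(-7) + 36) = -10*((5/34)*(-7) + 36) = -10*(-35/34 + 36) = -10*1189/34 = -5945/17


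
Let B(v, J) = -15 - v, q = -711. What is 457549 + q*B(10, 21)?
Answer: 475324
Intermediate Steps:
457549 + q*B(10, 21) = 457549 - 711*(-15 - 1*10) = 457549 - 711*(-15 - 10) = 457549 - 711*(-25) = 457549 + 17775 = 475324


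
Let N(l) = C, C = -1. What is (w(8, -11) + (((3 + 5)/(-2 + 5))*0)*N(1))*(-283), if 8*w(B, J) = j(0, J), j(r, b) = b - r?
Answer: 3113/8 ≈ 389.13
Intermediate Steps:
w(B, J) = J/8 (w(B, J) = (J - 1*0)/8 = (J + 0)/8 = J/8)
N(l) = -1
(w(8, -11) + (((3 + 5)/(-2 + 5))*0)*N(1))*(-283) = ((1/8)*(-11) + (((3 + 5)/(-2 + 5))*0)*(-1))*(-283) = (-11/8 + ((8/3)*0)*(-1))*(-283) = (-11/8 + 0*(-1))*(-283) = (-11/8 + 0)*(-283) = -11/8*(-283) = 3113/8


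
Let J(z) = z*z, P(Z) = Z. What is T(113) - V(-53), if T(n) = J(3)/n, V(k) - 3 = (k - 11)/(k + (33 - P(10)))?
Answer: -8566/1695 ≈ -5.0537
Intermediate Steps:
J(z) = z**2
V(k) = 3 + (-11 + k)/(23 + k) (V(k) = 3 + (k - 11)/(k + (33 - 1*10)) = 3 + (-11 + k)/(k + (33 - 10)) = 3 + (-11 + k)/(k + 23) = 3 + (-11 + k)/(23 + k))
T(n) = 9/n (T(n) = 3**2/n = 9/n)
T(113) - V(-53) = 9/113 - 2*(29 + 2*(-53))/(23 - 53) = 9*(1/113) - 2*(29 - 106)/(-30) = 9/113 - 2*(-1)*(-77)/30 = 9/113 - 1*77/15 = 9/113 - 77/15 = -8566/1695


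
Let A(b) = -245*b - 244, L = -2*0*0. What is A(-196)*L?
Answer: 0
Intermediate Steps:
L = 0 (L = 0*0 = 0)
A(b) = -244 - 245*b
A(-196)*L = (-244 - 245*(-196))*0 = (-244 + 48020)*0 = 47776*0 = 0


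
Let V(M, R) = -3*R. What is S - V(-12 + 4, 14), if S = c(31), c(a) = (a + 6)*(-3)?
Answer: -69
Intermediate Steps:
c(a) = -18 - 3*a (c(a) = (6 + a)*(-3) = -18 - 3*a)
S = -111 (S = -18 - 3*31 = -18 - 93 = -111)
S - V(-12 + 4, 14) = -111 - (-3)*14 = -111 - 1*(-42) = -111 + 42 = -69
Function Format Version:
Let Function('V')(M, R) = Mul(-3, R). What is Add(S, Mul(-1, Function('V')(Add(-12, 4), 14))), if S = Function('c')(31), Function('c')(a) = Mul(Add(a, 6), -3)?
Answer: -69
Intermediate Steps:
Function('c')(a) = Add(-18, Mul(-3, a)) (Function('c')(a) = Mul(Add(6, a), -3) = Add(-18, Mul(-3, a)))
S = -111 (S = Add(-18, Mul(-3, 31)) = Add(-18, -93) = -111)
Add(S, Mul(-1, Function('V')(Add(-12, 4), 14))) = Add(-111, Mul(-1, Mul(-3, 14))) = Add(-111, Mul(-1, -42)) = Add(-111, 42) = -69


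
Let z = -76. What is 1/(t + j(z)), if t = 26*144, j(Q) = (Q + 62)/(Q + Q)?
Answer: 76/284551 ≈ 0.00026709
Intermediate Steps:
j(Q) = (62 + Q)/(2*Q) (j(Q) = (62 + Q)/((2*Q)) = (62 + Q)*(1/(2*Q)) = (62 + Q)/(2*Q))
t = 3744
1/(t + j(z)) = 1/(3744 + (½)*(62 - 76)/(-76)) = 1/(3744 + (½)*(-1/76)*(-14)) = 1/(3744 + 7/76) = 1/(284551/76) = 76/284551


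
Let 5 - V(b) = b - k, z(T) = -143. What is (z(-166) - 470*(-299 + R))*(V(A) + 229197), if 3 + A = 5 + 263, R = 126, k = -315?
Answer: 18556561874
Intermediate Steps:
A = 265 (A = -3 + (5 + 263) = -3 + 268 = 265)
V(b) = -310 - b (V(b) = 5 - (b - 1*(-315)) = 5 - (b + 315) = 5 - (315 + b) = 5 + (-315 - b) = -310 - b)
(z(-166) - 470*(-299 + R))*(V(A) + 229197) = (-143 - 470*(-299 + 126))*((-310 - 1*265) + 229197) = (-143 - 470*(-173))*((-310 - 265) + 229197) = (-143 + 81310)*(-575 + 229197) = 81167*228622 = 18556561874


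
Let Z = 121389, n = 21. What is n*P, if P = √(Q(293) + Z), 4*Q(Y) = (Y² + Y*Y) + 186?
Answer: 42*√41090 ≈ 8513.7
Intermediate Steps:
Q(Y) = 93/2 + Y²/2 (Q(Y) = ((Y² + Y*Y) + 186)/4 = ((Y² + Y²) + 186)/4 = (2*Y² + 186)/4 = (186 + 2*Y²)/4 = 93/2 + Y²/2)
P = 2*√41090 (P = √((93/2 + (½)*293²) + 121389) = √((93/2 + (½)*85849) + 121389) = √((93/2 + 85849/2) + 121389) = √(42971 + 121389) = √164360 = 2*√41090 ≈ 405.41)
n*P = 21*(2*√41090) = 42*√41090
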